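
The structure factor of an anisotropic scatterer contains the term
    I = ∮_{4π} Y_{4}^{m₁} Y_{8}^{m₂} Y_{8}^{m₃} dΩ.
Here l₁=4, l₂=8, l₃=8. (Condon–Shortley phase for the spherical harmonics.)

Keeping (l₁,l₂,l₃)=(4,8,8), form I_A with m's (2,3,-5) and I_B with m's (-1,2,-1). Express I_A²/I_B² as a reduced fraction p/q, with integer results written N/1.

156/343

Shared (l₁,l₂,l₃)=(4,8,8): N and (l;000)² cancel in I_A²/I_B².
A: Δ = 4!·4!·12!/21! = 1/185175900; Racah Σ t=0..2: t=0:+1/3832012800 t=1:−1/261273600 t=2:+1/209018880 = 1/821145600; ⇒ 3j(4 8 8; 2 3 -5)² = 2/969, sgn -1
B: Δ = 4!·4!·12!/21! = 1/185175900; Racah Σ t=1..4: t=1:−1/313528320 t=2:+1/23224320 t=3:−1/14515200 t=4:+1/74649600 = -7/447897600; ⇒ 3j(4 8 8; -1 2 -1)² = 343/75582, sgn +1
I_A²/I_B² = (2/969)/(343/75582) = 156/343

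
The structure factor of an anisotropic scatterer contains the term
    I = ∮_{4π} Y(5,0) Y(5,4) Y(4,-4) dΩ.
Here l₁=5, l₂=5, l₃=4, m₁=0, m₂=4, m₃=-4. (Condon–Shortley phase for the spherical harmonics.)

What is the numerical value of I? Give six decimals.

Rules hold: Σm=0, L=14 even, 0≤4≤10.
N = 11·11·9 = 1089
Δ = 6!·4!·4!/15! = 1/3153150
Racah Σ t=1..5: t=1:−1/69120 t=2:+1/1728 t=3:−1/576 t=4:+1/1728 t=5:−1/69120 = -7/11520
⇒ 3j(5 5 4; 0 0 0)² = 2/143, sgn -1
Racah Σ t=5..5: t=5:−1/69120 = -1/69120
⇒ 3j(5 5 4; 0 4 -4)² = 2/143, sgn -1
4πI² = N·(3j₀)²·(3jₘ)² = 36/169
I = +1·√(0.213018/4π) = 0.13019760

0.130198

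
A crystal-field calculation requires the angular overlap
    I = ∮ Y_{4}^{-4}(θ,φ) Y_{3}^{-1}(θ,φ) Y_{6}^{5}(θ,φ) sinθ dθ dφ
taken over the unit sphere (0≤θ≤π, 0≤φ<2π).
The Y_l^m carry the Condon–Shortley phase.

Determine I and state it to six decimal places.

0.000000

Σlᵢ=13 odd — θ-integrand is odd under cosθ→−cosθ; I=0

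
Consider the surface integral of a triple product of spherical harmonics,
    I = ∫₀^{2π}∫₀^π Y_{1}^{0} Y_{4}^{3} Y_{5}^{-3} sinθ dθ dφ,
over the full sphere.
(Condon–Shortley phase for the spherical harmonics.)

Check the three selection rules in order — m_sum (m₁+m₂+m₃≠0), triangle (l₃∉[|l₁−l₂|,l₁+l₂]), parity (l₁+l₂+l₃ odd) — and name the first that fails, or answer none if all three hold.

Σmᵢ = 0  ✓
l₃∈[|l₁−l₂|,l₁+l₂]=[3,5], have l₃=5  ✓
Σlᵢ = 10 ⇒ even  ✓

none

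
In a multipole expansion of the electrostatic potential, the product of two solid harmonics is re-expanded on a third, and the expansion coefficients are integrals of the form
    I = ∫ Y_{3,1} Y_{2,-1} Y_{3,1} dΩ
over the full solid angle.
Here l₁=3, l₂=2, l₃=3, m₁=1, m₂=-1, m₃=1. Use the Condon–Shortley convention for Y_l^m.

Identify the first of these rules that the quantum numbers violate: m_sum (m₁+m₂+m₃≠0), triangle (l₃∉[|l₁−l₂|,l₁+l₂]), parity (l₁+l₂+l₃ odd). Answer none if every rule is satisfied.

azimuthal sum: 1 − 1 + 1 = 1  ✗
1 ≤ 3 ≤ 5 (triangle on l)
L = 3 + 2 + 3 = 8 (even)

m_sum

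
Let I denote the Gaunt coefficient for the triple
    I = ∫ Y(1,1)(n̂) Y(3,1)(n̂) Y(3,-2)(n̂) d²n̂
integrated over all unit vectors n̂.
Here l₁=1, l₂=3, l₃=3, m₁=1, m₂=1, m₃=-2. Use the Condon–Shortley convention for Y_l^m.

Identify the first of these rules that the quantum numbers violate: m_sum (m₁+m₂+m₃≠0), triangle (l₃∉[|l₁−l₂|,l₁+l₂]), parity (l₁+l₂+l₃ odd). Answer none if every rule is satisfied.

m₁+m₂+m₃ = 1 + 1 − 2 = 0  ✓
triangle: |1−3|=2 ≤ l₃=3 ≤ 1+3=4  ✓
parity: l₁+l₂+l₃ = 7 is odd  ✗

parity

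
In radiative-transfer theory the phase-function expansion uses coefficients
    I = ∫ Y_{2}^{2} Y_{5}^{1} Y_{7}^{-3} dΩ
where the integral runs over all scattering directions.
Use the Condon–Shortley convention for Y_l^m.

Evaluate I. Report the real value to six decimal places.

-0.164220

m-sum 0 ✓  L=14 even ✓  3≤7≤7 ✓
Π(2lᵢ+1) = 5×11×15 = 825
triangle coeff Δ(2,5,7) = 1/15015
Σ_t [0,0]: t=0:+1/57600 = 1/57600
(3j)²=21/715 [(2 5 7; 0 0 0)], sign=-1
Σ_t [0,0]: t=0:+1/414720 = 1/414720
(3j)²=2/143 [(2 5 7; 2 1 -3)], sign=+1
⇒ 4πI² = 630/1859
I = (-1)√(630/1859/(4π)) = -0.16421985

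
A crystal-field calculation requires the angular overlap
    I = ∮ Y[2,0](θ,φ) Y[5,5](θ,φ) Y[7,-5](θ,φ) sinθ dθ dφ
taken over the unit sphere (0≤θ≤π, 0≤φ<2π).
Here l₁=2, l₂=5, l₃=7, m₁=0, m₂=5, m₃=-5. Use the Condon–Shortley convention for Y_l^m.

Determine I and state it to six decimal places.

-0.092064

Rules hold: Σm=0, L=14 even, 3≤7≤7.
N = 5·11·15 = 825
Δ = 0!·4!·10!/15! = 1/15015
Racah Σ t=0..0: t=0:+1/57600 = 1/57600
⇒ 3j(2 5 7; 0 0 0)² = 21/715, sgn -1
Racah Σ t=0..0: t=0:+1/14515200 = 1/14515200
⇒ 3j(2 5 7; 0 5 -5)² = 2/455, sgn +1
4πI² = N·(3j₀)²·(3jₘ)² = 18/169
I = -1·√(0.106509/4π) = -0.09206360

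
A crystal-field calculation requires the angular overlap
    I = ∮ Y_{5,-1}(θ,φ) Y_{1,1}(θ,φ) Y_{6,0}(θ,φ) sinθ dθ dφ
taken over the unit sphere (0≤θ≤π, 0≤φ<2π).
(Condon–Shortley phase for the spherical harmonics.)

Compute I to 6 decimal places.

0.158246

Rules hold: Σm=0, L=12 even, 4≤6≤6.
N = 11·3·13 = 429
Δ = 0!·10!·2!/13! = 1/858
Racah Σ t=0..0: t=0:+1/14400 = 1/14400
⇒ 3j(5 1 6; 0 0 0)² = 6/143, sgn +1
Racah Σ t=0..0: t=0:+1/34560 = 1/34560
⇒ 3j(5 1 6; -1 1 0)² = 5/286, sgn +1
4πI² = N·(3j₀)²·(3jₘ)² = 45/143
I = +1·√(0.314685/4π) = 0.15824621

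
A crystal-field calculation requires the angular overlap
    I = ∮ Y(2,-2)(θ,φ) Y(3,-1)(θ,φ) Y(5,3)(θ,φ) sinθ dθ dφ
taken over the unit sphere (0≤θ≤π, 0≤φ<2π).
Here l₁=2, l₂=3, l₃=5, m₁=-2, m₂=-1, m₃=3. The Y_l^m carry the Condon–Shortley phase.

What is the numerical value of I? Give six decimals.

Checks pass: Σm=0; 10 even; l₃=5∈[1,5].
(2·2+1)(2·3+1)(2·5+1) = 385
Δ: 0! 4! 6! / 11! → 1/2310
sum: t=0:+1/144 = 1/144
3j²(2 3 5; 0 0 0) = Δ·Π!·Σ² = 10/231  (sign -1)
sum: t=0:+1/1152 = 1/1152
3j²(2 3 5; -2 -1 3) = Δ·Π!·Σ² = 1/33  (sign +1)
combine: 4πI² = 385·10/231·1/33 = 50/99
take √, sign -1: I = -0.20047604

-0.200476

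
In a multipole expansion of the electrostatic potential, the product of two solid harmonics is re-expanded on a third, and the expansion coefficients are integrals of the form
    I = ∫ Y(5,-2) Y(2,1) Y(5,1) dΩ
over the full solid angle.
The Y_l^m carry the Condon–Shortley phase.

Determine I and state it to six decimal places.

Checks pass: Σm=0; 12 even; l₃=5∈[3,7].
(2·5+1)(2·2+1)(2·5+1) = 605
Δ: 2! 8! 2! / 13! → 1/38610
sum: t=0:+1/2880 t=1:−1/576 t=2:+1/2880 = -1/960
3j²(5 2 5; 0 0 0) = Δ·Π!·Σ² = 10/429  (sign +1)
sum: t=1:−1/2880 t=2:+1/1440 = 1/2880
3j²(5 2 5; -2 1 1) = Δ·Π!·Σ² = 7/715  (sign +1)
combine: 4πI² = 605·10/429·7/715 = 70/507
take √, sign +1: I = 0.10481902

0.104819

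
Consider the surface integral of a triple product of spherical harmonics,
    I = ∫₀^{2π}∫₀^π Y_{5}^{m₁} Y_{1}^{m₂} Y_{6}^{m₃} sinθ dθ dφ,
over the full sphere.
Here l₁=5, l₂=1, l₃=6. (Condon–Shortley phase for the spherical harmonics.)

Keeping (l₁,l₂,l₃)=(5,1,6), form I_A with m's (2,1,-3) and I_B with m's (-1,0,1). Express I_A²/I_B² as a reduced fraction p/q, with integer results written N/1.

36/35

Same 5,1,6: normalisation and zero-m 3j drop out of the ratio.
A: Δ: 0! 10! 2! / 13! → 1/858; sum: t=0:+1/60480 = 1/60480; 3j²(5 1 6; 2 1 -3) = Δ·Π!·Σ² = 6/143  (sign -1)
B: Δ: 0! 10! 2! / 13! → 1/858; sum: t=0:+1/17280 = 1/17280; 3j²(5 1 6; -1 0 1) = Δ·Π!·Σ² = 35/858  (sign -1)
I_A²/I_B² = (6/143)/(35/858) = 36/35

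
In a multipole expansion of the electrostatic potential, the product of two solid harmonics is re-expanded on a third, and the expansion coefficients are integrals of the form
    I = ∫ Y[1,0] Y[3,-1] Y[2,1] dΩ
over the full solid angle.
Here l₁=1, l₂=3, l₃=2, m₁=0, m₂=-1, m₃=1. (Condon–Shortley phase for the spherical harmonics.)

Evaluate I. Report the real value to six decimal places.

-0.233597

m-sum 0 ✓  L=6 even ✓  2≤2≤4 ✓
Π(2lᵢ+1) = 3×7×5 = 105
triangle coeff Δ(1,3,2) = 1/105
Σ_t [1,1]: t=1:−1/4 = -1/4
(3j)²=3/35 [(1 3 2; 0 0 0)], sign=-1
Σ_t [1,1]: t=1:−1/6 = -1/6
(3j)²=8/105 [(1 3 2; 0 -1 1)], sign=+1
⇒ 4πI² = 24/35
I = (-1)√(24/35/(4π)) = -0.23359668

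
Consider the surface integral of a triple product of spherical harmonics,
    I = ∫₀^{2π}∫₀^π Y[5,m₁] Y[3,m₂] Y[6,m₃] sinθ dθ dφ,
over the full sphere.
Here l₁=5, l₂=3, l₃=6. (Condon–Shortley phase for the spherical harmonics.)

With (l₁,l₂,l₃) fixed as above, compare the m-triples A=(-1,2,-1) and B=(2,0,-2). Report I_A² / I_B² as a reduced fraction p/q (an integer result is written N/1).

Shared (l₁,l₂,l₃)=(5,3,6): N and (l;000)² cancel in I_A²/I_B².
A: Δ = 2!·8!·4!/15! = 1/675675; Racah Σ t=1..2: t=1:−1/17280 t=2:+1/6912 = 1/11520; ⇒ 3j(5 3 6; -1 2 -1)² = 2/143, sgn -1
B: Δ = 2!·8!·4!/15! = 1/675675; Racah Σ t=0..2: t=0:+1/8640 t=1:−1/5760 t=2:+1/60480 = -1/24192; ⇒ 3j(5 3 6; 2 0 -2)² = 8/3003, sgn -1
I_A²/I_B² = (2/143)/(8/3003) = 21/4

21/4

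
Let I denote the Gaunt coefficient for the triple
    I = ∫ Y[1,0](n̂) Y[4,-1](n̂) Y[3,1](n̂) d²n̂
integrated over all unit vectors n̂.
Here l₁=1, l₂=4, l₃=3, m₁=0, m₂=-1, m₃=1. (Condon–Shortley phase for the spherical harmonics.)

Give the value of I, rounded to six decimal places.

-0.238414

Checks pass: Σm=0; 8 even; l₃=3∈[3,5].
(2·1+1)(2·4+1)(2·3+1) = 189
Δ: 2! 0! 6! / 9! → 1/252
sum: t=1:−1/36 = -1/36
3j²(1 4 3; 0 0 0) = Δ·Π!·Σ² = 4/63  (sign +1)
sum: t=1:−1/48 = -1/48
3j²(1 4 3; 0 -1 1) = Δ·Π!·Σ² = 5/84  (sign -1)
combine: 4πI² = 189·4/63·5/84 = 5/7
take √, sign -1: I = -0.23841361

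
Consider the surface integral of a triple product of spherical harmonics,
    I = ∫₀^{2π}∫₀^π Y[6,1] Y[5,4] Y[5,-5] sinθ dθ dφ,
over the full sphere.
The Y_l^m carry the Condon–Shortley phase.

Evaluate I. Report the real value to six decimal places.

-0.094319

Checks pass: Σm=0; 16 even; l₃=5∈[1,11].
(2·6+1)(2·5+1)(2·5+1) = 1573
Δ: 6! 6! 4! / 17! → 1/28588560
sum: t=1:−1/345600 t=2:+1/13824 t=3:−1/5184 t=4:+1/13824 t=5:−1/345600 = -7/129600
3j²(6 5 5; 0 0 0) = Δ·Π!·Σ² = 80/7293  (sign +1)
sum: t=5:−1/2073600 = -1/2073600
3j²(6 5 5; 1 4 -5) = Δ·Π!·Σ² = 63/9724  (sign -1)
combine: 4πI² = 1573·80/7293·63/9724 = 420/3757
take √, sign -1: I = -0.09431898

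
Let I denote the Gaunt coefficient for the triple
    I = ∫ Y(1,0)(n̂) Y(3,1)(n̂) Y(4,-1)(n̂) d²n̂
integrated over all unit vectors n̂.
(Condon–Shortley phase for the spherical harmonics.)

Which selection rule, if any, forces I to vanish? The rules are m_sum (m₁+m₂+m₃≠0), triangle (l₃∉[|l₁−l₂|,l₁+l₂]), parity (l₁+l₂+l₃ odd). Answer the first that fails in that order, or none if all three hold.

m₁+m₂+m₃ = 0 + 1 − 1 = 0  ✓
triangle: |1−3|=2 ≤ l₃=4 ≤ 1+3=4  ✓
parity: l₁+l₂+l₃ = 8 is even  ✓

none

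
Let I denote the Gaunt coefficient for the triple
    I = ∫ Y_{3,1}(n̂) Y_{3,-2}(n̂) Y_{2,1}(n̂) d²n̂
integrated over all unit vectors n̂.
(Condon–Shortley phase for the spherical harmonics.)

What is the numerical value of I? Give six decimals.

Checks pass: Σm=0; 8 even; l₃=2∈[0,6].
(2·3+1)(2·3+1)(2·2+1) = 245
Δ: 4! 2! 2! / 9! → 1/3780
sum: t=1:−1/24 t=2:+1/4 t=3:−1/24 = 1/6
3j²(3 3 2; 0 0 0) = Δ·Π!·Σ² = 4/105  (sign +1)
sum: t=0:+1/48 t=1:−1/12 = -1/16
3j²(3 3 2; 1 -2 1) = Δ·Π!·Σ² = 1/28  (sign +1)
combine: 4πI² = 245·4/105·1/28 = 1/3
take √, sign +1: I = 0.16286750

0.162868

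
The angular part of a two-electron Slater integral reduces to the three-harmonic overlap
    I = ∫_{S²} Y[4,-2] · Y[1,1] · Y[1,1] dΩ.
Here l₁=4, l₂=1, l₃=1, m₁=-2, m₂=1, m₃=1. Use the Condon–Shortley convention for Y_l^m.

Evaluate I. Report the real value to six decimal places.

triangle: need 3≤l₃≤5, have 1; I=0

0.000000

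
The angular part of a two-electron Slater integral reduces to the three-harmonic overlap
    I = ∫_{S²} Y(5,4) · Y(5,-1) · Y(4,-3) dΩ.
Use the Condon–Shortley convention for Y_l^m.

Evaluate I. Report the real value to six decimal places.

-0.168084

m-sum 0 ✓  L=14 even ✓  0≤4≤10 ✓
Π(2lᵢ+1) = 11×11×9 = 1089
triangle coeff Δ(5,5,4) = 1/3153150
Σ_t [1,5]: t=1:−1/69120 t=2:+1/1728 t=3:−1/576 t=4:+1/1728 t=5:−1/69120 = -7/11520
(3j)²=2/143 [(5 5 4; 0 0 0)], sign=-1
Σ_t [0,1]: t=0:+1/103680 t=1:−1/17280 = -1/20736
(3j)²=10/429 [(5 5 4; 4 -1 -3)], sign=+1
⇒ 4πI² = 60/169
I = (-1)√(60/169/(4π)) = -0.16808437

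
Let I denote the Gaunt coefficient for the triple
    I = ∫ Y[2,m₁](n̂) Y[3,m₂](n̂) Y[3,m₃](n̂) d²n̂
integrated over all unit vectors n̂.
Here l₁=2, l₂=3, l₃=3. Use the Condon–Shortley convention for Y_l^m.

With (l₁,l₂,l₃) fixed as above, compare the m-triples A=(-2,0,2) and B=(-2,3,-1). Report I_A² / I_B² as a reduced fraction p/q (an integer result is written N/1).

2/1

Shared (l₁,l₂,l₃)=(2,3,3): N and (l;000)² cancel in I_A²/I_B².
A: Δ = 2!·2!·4!/9! = 1/3780; Racah Σ t=2..2: t=2:+1/24 = 1/24; ⇒ 3j(2 3 3; -2 0 2)² = 1/21, sgn -1
B: Δ = 2!·2!·4!/9! = 1/3780; Racah Σ t=2..2: t=2:+1/96 = 1/96; ⇒ 3j(2 3 3; -2 3 -1)² = 1/42, sgn +1
I_A²/I_B² = (1/21)/(1/42) = 2/1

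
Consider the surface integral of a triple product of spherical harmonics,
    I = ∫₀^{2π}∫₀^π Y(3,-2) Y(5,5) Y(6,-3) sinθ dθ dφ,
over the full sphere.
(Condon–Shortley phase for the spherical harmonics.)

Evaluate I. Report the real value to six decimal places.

0.088266

Checks pass: Σm=0; 14 even; l₃=6∈[2,8].
(2·3+1)(2·5+1)(2·6+1) = 1001
Δ: 2! 4! 8! / 15! → 1/675675
sum: t=0:+1/8640 t=1:−1/2304 t=2:+1/8640 = -7/34560
3j²(3 5 6; 0 0 0) = Δ·Π!·Σ² = 7/429  (sign -1)
sum: t=2:+1/483840 = 1/483840
3j²(3 5 6; -2 5 -3) = Δ·Π!·Σ² = 6/1001  (sign -1)
combine: 4πI² = 1001·7/429·6/1001 = 14/143
take √, sign +1: I = 0.08826552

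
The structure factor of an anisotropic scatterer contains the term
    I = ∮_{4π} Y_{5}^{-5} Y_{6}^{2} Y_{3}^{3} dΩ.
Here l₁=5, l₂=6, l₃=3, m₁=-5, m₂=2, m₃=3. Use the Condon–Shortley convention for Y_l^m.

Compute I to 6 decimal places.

-0.036034

Rules hold: Σm=0, L=14 even, 1≤3≤11.
N = 11·13·7 = 1001
Δ = 8!·2!·4!/15! = 1/675675
Racah Σ t=3..5: t=3:−1/8640 t=4:+1/2304 t=5:−1/8640 = 7/34560
⇒ 3j(5 6 3; 0 0 0)² = 7/429, sgn -1
Racah Σ t=8..8: t=8:+1/1935360 = 1/1935360
⇒ 3j(5 6 3; -5 2 3)² = 1/1001, sgn +1
4πI² = N·(3j₀)²·(3jₘ)² = 7/429
I = -1·√(0.016317/4π) = -0.03603425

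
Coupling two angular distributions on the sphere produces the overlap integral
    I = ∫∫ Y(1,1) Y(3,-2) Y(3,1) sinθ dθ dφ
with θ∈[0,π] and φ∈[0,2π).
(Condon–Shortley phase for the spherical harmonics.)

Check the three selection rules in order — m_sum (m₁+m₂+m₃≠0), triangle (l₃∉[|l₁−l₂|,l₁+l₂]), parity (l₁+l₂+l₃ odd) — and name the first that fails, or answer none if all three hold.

m₁+m₂+m₃ = 1 − 2 + 1 = 0  ✓
triangle: |1−3|=2 ≤ l₃=3 ≤ 1+3=4  ✓
parity: l₁+l₂+l₃ = 7 is odd  ✗

parity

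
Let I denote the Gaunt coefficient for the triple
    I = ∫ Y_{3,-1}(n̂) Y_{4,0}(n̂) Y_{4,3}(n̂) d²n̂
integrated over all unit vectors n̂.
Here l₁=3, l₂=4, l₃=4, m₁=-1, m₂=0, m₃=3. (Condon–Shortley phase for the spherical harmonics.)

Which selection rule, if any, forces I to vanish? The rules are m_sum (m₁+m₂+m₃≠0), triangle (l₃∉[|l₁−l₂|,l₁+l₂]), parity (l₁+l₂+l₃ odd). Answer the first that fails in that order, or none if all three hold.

m_sum

m₁+m₂+m₃ = -1 + 0 + 3 = 2  ✗
triangle: |3−4|=1 ≤ l₃=4 ≤ 3+4=7
parity: l₁+l₂+l₃ = 11 is odd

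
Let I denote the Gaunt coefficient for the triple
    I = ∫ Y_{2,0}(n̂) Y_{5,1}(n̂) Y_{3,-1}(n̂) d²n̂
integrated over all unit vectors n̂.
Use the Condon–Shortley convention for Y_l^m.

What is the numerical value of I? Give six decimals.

-0.227318

Checks pass: Σm=0; 10 even; l₃=3∈[3,7].
(2·2+1)(2·5+1)(2·3+1) = 385
Δ: 4! 0! 6! / 11! → 1/2310
sum: t=2:+1/144 = 1/144
3j²(2 5 3; 0 0 0) = Δ·Π!·Σ² = 10/231  (sign -1)
sum: t=2:+1/192 = 1/192
3j²(2 5 3; 0 1 -1) = Δ·Π!·Σ² = 3/77  (sign +1)
combine: 4πI² = 385·10/231·3/77 = 50/77
take √, sign -1: I = -0.22731846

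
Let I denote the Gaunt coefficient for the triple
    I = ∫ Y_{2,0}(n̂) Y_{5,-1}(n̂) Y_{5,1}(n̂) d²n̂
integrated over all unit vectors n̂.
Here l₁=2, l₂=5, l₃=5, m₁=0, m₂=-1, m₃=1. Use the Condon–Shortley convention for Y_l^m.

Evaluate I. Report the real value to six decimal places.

m-sum 0 ✓  L=12 even ✓  3≤5≤7 ✓
Π(2lᵢ+1) = 5×11×11 = 605
triangle coeff Δ(2,5,5) = 1/38610
Σ_t [0,2]: t=0:+1/2880 t=1:−1/576 t=2:+1/2880 = -1/960
(3j)²=10/429 [(2 5 5; 0 0 0)], sign=+1
Σ_t [0,2]: t=0:+1/2304 t=1:−1/720 t=2:+1/5760 = -1/1280
(3j)²=27/1430 [(2 5 5; 0 -1 1)], sign=-1
⇒ 4πI² = 45/169
I = (-1)√(45/169/(4π)) = -0.14556534

-0.145565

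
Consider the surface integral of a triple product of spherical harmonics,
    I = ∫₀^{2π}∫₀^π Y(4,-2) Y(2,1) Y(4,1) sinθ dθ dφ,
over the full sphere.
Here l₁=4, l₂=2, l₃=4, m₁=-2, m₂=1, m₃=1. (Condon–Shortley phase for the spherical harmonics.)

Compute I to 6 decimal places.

0.127700

Rules hold: Σm=0, L=10 even, 2≤4≤6.
N = 9·5·9 = 405
Δ = 2!·6!·2!/11! = 1/13860
Racah Σ t=0..2: t=0:+1/192 t=1:−1/36 t=2:+1/192 = -5/288
⇒ 3j(4 2 4; 0 0 0)² = 20/693, sgn -1
Racah Σ t=1..2: t=1:−1/240 t=2:+1/96 = 1/160
⇒ 3j(4 2 4; -2 1 1)² = 27/1540, sgn -1
4πI² = N·(3j₀)²·(3jₘ)² = 1215/5929
I = +1·√(0.204925/4π) = 0.12770047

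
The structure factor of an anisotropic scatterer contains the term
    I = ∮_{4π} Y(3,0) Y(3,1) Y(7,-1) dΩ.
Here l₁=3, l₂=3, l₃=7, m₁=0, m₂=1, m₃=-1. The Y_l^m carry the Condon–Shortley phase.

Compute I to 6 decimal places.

triangle: need 0≤l₃≤6, have 7; I=0

0.000000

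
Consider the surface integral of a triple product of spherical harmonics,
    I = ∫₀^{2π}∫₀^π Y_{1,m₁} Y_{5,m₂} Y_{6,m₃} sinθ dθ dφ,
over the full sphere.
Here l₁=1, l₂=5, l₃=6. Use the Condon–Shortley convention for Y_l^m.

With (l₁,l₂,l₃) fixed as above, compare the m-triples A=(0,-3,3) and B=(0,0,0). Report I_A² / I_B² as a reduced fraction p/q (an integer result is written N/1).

Shared (l₁,l₂,l₃)=(1,5,6): N and (l;000)² cancel in I_A²/I_B².
A: Δ = 0!·2!·10!/13! = 1/858; Racah Σ t=0..0: t=0:+1/80640 = 1/80640; ⇒ 3j(1 5 6; 0 -3 3)² = 9/286, sgn -1
B: Δ = 0!·2!·10!/13! = 1/858; Racah Σ t=0..0: t=0:+1/14400 = 1/14400; ⇒ 3j(1 5 6; 0 0 0)² = 6/143, sgn +1
I_A²/I_B² = (9/286)/(6/143) = 3/4

3/4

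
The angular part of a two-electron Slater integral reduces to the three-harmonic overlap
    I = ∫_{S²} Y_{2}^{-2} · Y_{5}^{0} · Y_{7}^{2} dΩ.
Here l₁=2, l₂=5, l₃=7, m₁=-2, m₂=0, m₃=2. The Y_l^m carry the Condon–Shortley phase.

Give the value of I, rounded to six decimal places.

Checks pass: Σm=0; 14 even; l₃=7∈[3,7].
(2·2+1)(2·5+1)(2·7+1) = 825
Δ: 0! 4! 10! / 15! → 1/15015
sum: t=0:+1/57600 = 1/57600
3j²(2 5 7; 0 0 0) = Δ·Π!·Σ² = 21/715  (sign -1)
sum: t=0:+1/345600 = 1/345600
3j²(2 5 7; -2 0 2) = Δ·Π!·Σ² = 6/715  (sign -1)
combine: 4πI² = 825·21/715·6/715 = 378/1859
take √, sign +1: I = 0.12720415

0.127204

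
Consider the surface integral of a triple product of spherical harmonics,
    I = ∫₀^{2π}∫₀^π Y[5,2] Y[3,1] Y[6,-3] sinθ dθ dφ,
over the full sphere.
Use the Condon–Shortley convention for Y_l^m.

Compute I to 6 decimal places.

-0.152880

Checks pass: Σm=0; 14 even; l₃=6∈[2,8].
(2·5+1)(2·3+1)(2·6+1) = 1001
Δ: 2! 8! 4! / 15! → 1/675675
sum: t=0:+1/8640 t=1:−1/2304 t=2:+1/8640 = -7/34560
3j²(5 3 6; 0 0 0) = Δ·Π!·Σ² = 7/429  (sign -1)
sum: t=0:+1/34560 t=1:−1/8640 t=2:+1/40320 = -1/16128
3j²(5 3 6; 2 1 -3) = Δ·Π!·Σ² = 18/1001  (sign +1)
combine: 4πI² = 1001·7/429·18/1001 = 42/143
take √, sign -1: I = -0.15288036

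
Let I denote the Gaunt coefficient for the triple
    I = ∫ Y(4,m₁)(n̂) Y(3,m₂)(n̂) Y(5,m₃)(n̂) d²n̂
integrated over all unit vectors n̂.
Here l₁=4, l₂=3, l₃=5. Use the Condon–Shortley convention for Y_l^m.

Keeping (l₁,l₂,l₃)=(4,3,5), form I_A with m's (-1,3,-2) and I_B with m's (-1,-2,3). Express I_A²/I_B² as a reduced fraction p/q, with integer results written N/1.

l's match ⇒ only the (l;m) 3-j factors differ between A and B.
A: triangle coeff Δ(4,3,5) = 1/180180; Σ_t [2,2]: t=2:+1/1728 = 1/1728; (3j)²=25/858 [(4 3 5; -1 3 -2)], sign=-1
B: triangle coeff Δ(4,3,5) = 1/180180; Σ_t [0,1]: t=0:+1/1440 t=1:−1/1152 = -1/5760; (3j)²=1/858 [(4 3 5; -1 -2 3)], sign=-1
I_A²/I_B² = (25/858)/(1/858) = 25/1

25/1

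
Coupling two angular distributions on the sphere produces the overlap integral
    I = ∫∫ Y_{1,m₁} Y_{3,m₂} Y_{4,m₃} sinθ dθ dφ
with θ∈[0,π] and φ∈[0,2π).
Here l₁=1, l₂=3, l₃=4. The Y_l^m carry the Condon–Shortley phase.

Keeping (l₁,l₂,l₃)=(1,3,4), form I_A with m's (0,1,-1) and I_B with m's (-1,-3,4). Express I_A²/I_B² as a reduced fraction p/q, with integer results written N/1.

15/28

l's match ⇒ only the (l;m) 3-j factors differ between A and B.
A: triangle coeff Δ(1,3,4) = 1/252; Σ_t [0,0]: t=0:+1/48 = 1/48; (3j)²=5/84 [(1 3 4; 0 1 -1)], sign=-1
B: triangle coeff Δ(1,3,4) = 1/252; Σ_t [0,0]: t=0:+1/1440 = 1/1440; (3j)²=1/9 [(1 3 4; -1 -3 4)], sign=+1
I_A²/I_B² = (5/84)/(1/9) = 15/28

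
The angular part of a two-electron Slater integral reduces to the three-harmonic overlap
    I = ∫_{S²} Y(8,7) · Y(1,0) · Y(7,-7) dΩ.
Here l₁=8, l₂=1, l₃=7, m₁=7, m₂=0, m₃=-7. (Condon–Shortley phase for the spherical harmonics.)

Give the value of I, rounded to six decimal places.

Rules hold: Σm=0, L=16 even, 7≤7≤9.
N = 17·3·15 = 765
Δ = 2!·14!·0!/17! = 1/2040
Racah Σ t=1..1: t=1:−1/25401600 = -1/25401600
⇒ 3j(8 1 7; 0 0 0)² = 8/255, sgn +1
Racah Σ t=1..1: t=1:−1/87178291200 = -1/87178291200
⇒ 3j(8 1 7; 7 0 -7)² = 1/136, sgn -1
4πI² = N·(3j₀)²·(3jₘ)² = 3/17
I = -1·√(0.176471/4π) = -0.11850352

-0.118504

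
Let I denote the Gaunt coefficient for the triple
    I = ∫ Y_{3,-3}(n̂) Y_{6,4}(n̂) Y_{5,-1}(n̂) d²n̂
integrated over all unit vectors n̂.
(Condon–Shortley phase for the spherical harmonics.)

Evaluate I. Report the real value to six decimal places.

-0.190675

Checks pass: Σm=0; 14 even; l₃=5∈[3,9].
(2·3+1)(2·6+1)(2·5+1) = 1001
Δ: 4! 2! 8! / 15! → 1/675675
sum: t=1:−1/8640 t=2:+1/2304 t=3:−1/8640 = 7/34560
3j²(3 6 5; 0 0 0) = Δ·Π!·Σ² = 7/429  (sign -1)
sum: t=4:+1/69120 = 1/69120
3j²(3 6 5; -3 4 -1) = Δ·Π!·Σ² = 4/143  (sign +1)
combine: 4πI² = 1001·7/429·4/143 = 196/429
take √, sign -1: I = -0.19067531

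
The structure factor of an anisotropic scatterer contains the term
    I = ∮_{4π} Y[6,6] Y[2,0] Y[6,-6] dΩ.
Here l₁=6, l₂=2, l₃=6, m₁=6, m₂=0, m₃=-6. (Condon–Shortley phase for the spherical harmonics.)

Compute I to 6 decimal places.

-0.252313

m-sum 0 ✓  L=14 even ✓  4≤6≤8 ✓
Π(2lᵢ+1) = 13×5×13 = 845
triangle coeff Δ(6,2,6) = 1/90090
Σ_t [0,2]: t=0:+1/69120 t=1:−1/14400 t=2:+1/69120 = -7/172800
(3j)²=14/715 [(6 2 6; 0 0 0)], sign=-1
Σ_t [0,0]: t=0:+1/14515200 = 1/14515200
(3j)²=22/455 [(6 2 6; 6 0 -6)], sign=+1
⇒ 4πI² = 4/5
I = (-1)√(4/5/(4π)) = -0.25231325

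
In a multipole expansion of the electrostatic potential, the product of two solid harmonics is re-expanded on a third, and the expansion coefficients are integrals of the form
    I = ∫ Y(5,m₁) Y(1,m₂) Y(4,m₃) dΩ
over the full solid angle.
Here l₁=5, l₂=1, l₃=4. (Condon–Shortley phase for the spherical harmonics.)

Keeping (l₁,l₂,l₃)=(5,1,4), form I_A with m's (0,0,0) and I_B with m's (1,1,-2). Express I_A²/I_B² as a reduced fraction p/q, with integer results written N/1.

l's match ⇒ only the (l;m) 3-j factors differ between A and B.
A: triangle coeff Δ(5,1,4) = 1/495; Σ_t [1,1]: t=1:−1/576 = -1/576; (3j)²=5/99 [(5 1 4; 0 0 0)], sign=-1
B: triangle coeff Δ(5,1,4) = 1/495; Σ_t [2,2]: t=2:+1/2880 = 1/2880; (3j)²=2/165 [(5 1 4; 1 1 -2)], sign=+1
I_A²/I_B² = (5/99)/(2/165) = 25/6

25/6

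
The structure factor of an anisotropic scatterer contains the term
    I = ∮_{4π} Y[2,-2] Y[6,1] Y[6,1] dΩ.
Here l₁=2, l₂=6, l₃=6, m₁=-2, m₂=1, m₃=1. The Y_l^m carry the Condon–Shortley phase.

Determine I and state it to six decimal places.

0.196649

Checks pass: Σm=0; 14 even; l₃=6∈[4,8].
(2·2+1)(2·6+1)(2·6+1) = 845
Δ: 2! 2! 10! / 15! → 1/90090
sum: t=0:+1/69120 t=1:−1/14400 t=2:+1/69120 = -7/172800
3j²(2 6 6; 0 0 0) = Δ·Π!·Σ² = 14/715  (sign -1)
sum: t=2:+1/57600 = 1/57600
3j²(2 6 6; -2 1 1) = Δ·Π!·Σ² = 21/715  (sign -1)
combine: 4πI² = 845·14/715·21/715 = 294/605
take √, sign +1: I = 0.19664868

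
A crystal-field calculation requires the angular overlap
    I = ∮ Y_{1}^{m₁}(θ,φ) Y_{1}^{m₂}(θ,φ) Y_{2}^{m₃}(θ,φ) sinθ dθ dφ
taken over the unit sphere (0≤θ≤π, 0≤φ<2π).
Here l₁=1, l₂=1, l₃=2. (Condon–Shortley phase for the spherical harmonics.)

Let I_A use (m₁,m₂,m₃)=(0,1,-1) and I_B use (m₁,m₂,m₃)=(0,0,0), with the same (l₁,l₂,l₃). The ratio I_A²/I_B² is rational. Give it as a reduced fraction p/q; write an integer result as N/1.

3/4

Same 1,1,2: normalisation and zero-m 3j drop out of the ratio.
A: Δ: 0! 2! 2! / 5! → 1/30; sum: t=0:+1/2 = 1/2; 3j²(1 1 2; 0 1 -1) = Δ·Π!·Σ² = 1/10  (sign -1)
B: Δ: 0! 2! 2! / 5! → 1/30; sum: t=0:+1/1 = 1/1; 3j²(1 1 2; 0 0 0) = Δ·Π!·Σ² = 2/15  (sign +1)
I_A²/I_B² = (1/10)/(2/15) = 3/4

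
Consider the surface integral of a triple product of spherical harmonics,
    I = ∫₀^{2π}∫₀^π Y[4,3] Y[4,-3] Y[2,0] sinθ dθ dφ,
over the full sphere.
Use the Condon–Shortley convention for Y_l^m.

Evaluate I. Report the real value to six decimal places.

0.057344

m-sum 0 ✓  L=10 even ✓  0≤2≤8 ✓
Π(2lᵢ+1) = 9×9×5 = 405
triangle coeff Δ(4,4,2) = 1/13860
Σ_t [2,4]: t=2:+1/192 t=3:−1/36 t=4:+1/192 = -5/288
(3j)²=20/693 [(4 4 2; 0 0 0)], sign=-1
Σ_t [0,1]: t=0:+1/720 t=1:−1/480 = -1/1440
(3j)²=7/1980 [(4 4 2; 3 -3 0)], sign=-1
⇒ 4πI² = 5/121
I = (+1)√(5/121/(4π)) = 0.05734392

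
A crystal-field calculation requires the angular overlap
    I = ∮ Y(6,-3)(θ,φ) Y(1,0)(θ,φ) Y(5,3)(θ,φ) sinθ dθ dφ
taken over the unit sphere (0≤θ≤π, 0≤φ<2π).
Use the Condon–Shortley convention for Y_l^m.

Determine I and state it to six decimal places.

Checks pass: Σm=0; 12 even; l₃=5∈[5,7].
(2·6+1)(2·1+1)(2·5+1) = 429
Δ: 2! 10! 0! / 13! → 1/858
sum: t=1:−1/14400 = -1/14400
3j²(6 1 5; 0 0 0) = Δ·Π!·Σ² = 6/143  (sign +1)
sum: t=1:−1/80640 = -1/80640
3j²(6 1 5; -3 0 3) = Δ·Π!·Σ² = 9/286  (sign -1)
combine: 4πI² = 429·6/143·9/286 = 81/143
take √, sign -1: I = -0.21230956

-0.212310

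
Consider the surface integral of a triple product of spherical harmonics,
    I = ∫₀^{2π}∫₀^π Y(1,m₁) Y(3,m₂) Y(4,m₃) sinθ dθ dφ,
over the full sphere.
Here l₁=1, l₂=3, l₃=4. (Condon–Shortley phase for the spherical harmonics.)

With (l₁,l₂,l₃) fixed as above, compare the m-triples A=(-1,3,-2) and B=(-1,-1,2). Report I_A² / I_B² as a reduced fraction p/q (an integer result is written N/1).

1/15

Shared (l₁,l₂,l₃)=(1,3,4): N and (l;000)² cancel in I_A²/I_B².
A: Δ = 0!·2!·6!/9! = 1/252; Racah Σ t=0..0: t=0:+1/1440 = 1/1440; ⇒ 3j(1 3 4; -1 3 -2)² = 1/252, sgn +1
B: Δ = 0!·2!·6!/9! = 1/252; Racah Σ t=0..0: t=0:+1/96 = 1/96; ⇒ 3j(1 3 4; -1 -1 2)² = 5/84, sgn +1
I_A²/I_B² = (1/252)/(5/84) = 1/15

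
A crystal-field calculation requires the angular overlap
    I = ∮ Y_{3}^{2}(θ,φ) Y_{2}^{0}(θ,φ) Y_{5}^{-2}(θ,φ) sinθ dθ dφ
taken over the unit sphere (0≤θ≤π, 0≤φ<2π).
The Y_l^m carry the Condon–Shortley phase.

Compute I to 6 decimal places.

m-sum 0 ✓  L=10 even ✓  1≤5≤5 ✓
Π(2lᵢ+1) = 7×5×11 = 385
triangle coeff Δ(3,2,5) = 1/2310
Σ_t [0,0]: t=0:+1/144 = 1/144
(3j)²=10/231 [(3 2 5; 0 0 0)], sign=-1
Σ_t [0,0]: t=0:+1/480 = 1/480
(3j)²=3/110 [(3 2 5; 2 0 -2)], sign=-1
⇒ 4πI² = 5/11
I = (+1)√(5/11/(4π)) = 0.19018827

0.190188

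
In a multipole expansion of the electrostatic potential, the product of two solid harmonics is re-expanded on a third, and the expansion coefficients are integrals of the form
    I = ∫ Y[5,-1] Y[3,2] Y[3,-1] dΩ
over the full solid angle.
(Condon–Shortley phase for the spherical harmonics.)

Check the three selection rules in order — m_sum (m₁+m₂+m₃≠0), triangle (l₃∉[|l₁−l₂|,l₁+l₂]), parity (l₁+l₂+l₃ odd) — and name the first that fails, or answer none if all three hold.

m₁+m₂+m₃ = -1 + 2 − 1 = 0  ✓
triangle: |5−3|=2 ≤ l₃=3 ≤ 5+3=8  ✓
parity: l₁+l₂+l₃ = 11 is odd  ✗

parity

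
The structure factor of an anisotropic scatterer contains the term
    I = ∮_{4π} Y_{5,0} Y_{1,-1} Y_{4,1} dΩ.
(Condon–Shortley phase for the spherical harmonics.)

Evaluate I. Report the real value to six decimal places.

m-sum 0 ✓  L=10 even ✓  4≤4≤6 ✓
Π(2lᵢ+1) = 11×3×9 = 297
triangle coeff Δ(5,1,4) = 1/495
Σ_t [1,1]: t=1:−1/576 = -1/576
(3j)²=5/99 [(5 1 4; 0 0 0)], sign=-1
Σ_t [0,0]: t=0:+1/1440 = 1/1440
(3j)²=2/99 [(5 1 4; 0 -1 1)], sign=-1
⇒ 4πI² = 10/33
I = (+1)√(10/33/(4π)) = 0.15528807

0.155288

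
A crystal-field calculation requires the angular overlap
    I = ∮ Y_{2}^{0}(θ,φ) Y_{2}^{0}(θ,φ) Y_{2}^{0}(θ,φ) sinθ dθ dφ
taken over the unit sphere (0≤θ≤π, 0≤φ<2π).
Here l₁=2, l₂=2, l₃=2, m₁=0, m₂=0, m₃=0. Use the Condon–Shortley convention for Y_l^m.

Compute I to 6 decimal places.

0.180224

Rules hold: Σm=0, L=6 even, 0≤2≤4.
N = 5·5·5 = 125
Δ = 2!·2!·2!/7! = 1/630
Racah Σ t=0..2: t=0:+1/8 t=1:−1/1 t=2:+1/8 = -3/4
⇒ 3j(2 2 2; 0 0 0)² = 2/35, sgn -1
(m-triple is (0,0,0) — same symbol as above.)
4πI² = N·(3j₀)²·(3jₘ)² = 20/49
I = +1·√(0.408163/4π) = 0.18022375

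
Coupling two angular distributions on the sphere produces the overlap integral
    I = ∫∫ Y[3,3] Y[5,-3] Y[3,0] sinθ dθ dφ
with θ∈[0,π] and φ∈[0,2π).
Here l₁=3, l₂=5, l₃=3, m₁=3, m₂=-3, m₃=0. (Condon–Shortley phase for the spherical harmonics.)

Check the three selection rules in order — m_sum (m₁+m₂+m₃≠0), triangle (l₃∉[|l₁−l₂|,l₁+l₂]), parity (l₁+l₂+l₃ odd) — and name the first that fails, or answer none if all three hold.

parity

azimuthal sum: 3 − 3 + 0 = 0  ✓
2 ≤ 3 ≤ 8 (triangle on l)  ✓
L = 3 + 5 + 3 = 11 (odd)  ✗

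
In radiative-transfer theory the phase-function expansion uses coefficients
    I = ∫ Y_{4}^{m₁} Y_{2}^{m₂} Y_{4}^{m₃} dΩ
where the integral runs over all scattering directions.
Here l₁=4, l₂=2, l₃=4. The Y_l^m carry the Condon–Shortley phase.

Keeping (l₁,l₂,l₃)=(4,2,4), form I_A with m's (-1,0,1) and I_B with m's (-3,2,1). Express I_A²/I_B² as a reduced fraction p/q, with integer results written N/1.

Shared (l₁,l₂,l₃)=(4,2,4): N and (l;000)² cancel in I_A²/I_B².
A: Δ = 2!·6!·2!/11! = 1/13860; Racah Σ t=0..2: t=0:+1/480 t=1:−1/48 t=2:+1/144 = -17/1440; ⇒ 3j(4 2 4; -1 0 1)² = 289/13860, sgn +1
B: Δ = 2!·6!·2!/11! = 1/13860; Racah Σ t=2..2: t=2:+1/480 = 1/480; ⇒ 3j(4 2 4; -3 2 1)² = 3/110, sgn -1
I_A²/I_B² = (289/13860)/(3/110) = 289/378

289/378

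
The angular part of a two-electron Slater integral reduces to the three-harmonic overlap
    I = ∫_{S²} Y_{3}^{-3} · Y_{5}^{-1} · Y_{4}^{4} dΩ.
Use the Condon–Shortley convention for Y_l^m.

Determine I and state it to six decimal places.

Rules hold: Σm=0, L=12 even, 2≤4≤8.
N = 7·11·9 = 693
Δ = 4!·2!·6!/13! = 1/180180
Racah Σ t=1..3: t=1:−1/576 t=2:+1/144 t=3:−1/576 = 1/288
⇒ 3j(3 5 4; 0 0 0)² = 20/1001, sgn +1
Racah Σ t=4..4: t=4:+1/34560 = 1/34560
⇒ 3j(3 5 4; -3 -1 4)² = 1/429, sgn +1
4πI² = N·(3j₀)²·(3jₘ)² = 60/1859
I = +1·√(0.0322754/4π) = 0.05067935

0.050679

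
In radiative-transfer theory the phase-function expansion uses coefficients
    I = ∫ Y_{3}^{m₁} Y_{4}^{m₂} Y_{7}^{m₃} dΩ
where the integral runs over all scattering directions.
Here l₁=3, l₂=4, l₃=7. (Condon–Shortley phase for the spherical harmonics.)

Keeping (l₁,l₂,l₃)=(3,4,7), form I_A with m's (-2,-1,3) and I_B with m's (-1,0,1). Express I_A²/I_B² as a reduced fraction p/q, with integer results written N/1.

24/25

Same 3,4,7: normalisation and zero-m 3j drop out of the ratio.
A: Δ: 0! 6! 8! / 15! → 1/45045; sum: t=0:+1/86400 = 1/86400; 3j²(3 4 7; -2 -1 3) = Δ·Π!·Σ² = 16/715  (sign +1)
B: Δ: 0! 6! 8! / 15! → 1/45045; sum: t=0:+1/27648 = 1/27648; 3j²(3 4 7; -1 0 1) = Δ·Π!·Σ² = 10/429  (sign +1)
I_A²/I_B² = (16/715)/(10/429) = 24/25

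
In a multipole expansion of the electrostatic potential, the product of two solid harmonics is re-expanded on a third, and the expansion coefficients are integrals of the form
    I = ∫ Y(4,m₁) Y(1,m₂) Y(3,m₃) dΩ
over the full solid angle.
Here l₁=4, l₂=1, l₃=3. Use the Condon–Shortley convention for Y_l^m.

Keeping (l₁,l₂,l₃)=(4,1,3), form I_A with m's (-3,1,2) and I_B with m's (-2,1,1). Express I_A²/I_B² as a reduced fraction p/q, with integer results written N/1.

Same 4,1,3: normalisation and zero-m 3j drop out of the ratio.
A: Δ: 2! 6! 0! / 9! → 1/252; sum: t=2:+1/240 = 1/240; 3j²(4 1 3; -3 1 2) = Δ·Π!·Σ² = 1/12  (sign -1)
B: Δ: 2! 6! 0! / 9! → 1/252; sum: t=2:+1/96 = 1/96; 3j²(4 1 3; -2 1 1) = Δ·Π!·Σ² = 5/84  (sign +1)
I_A²/I_B² = (1/12)/(5/84) = 7/5

7/5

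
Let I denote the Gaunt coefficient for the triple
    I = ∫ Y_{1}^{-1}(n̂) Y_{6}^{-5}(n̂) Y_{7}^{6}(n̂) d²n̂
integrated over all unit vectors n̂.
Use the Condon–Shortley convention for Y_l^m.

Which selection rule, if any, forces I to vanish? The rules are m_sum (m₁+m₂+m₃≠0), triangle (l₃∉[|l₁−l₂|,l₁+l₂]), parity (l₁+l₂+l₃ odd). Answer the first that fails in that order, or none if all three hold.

azimuthal sum: -1 − 5 + 6 = 0  ✓
5 ≤ 7 ≤ 7 (triangle on l)  ✓
L = 1 + 6 + 7 = 14 (even)  ✓

none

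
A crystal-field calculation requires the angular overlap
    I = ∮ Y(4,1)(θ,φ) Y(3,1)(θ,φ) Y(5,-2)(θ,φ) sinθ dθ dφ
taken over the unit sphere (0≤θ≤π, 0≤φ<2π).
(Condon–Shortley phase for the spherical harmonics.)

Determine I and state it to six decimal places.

0.148044

m-sum 0 ✓  L=12 even ✓  1≤5≤7 ✓
Π(2lᵢ+1) = 9×7×11 = 693
triangle coeff Δ(4,3,5) = 1/180180
Σ_t [0,2]: t=0:+1/576 t=1:−1/144 t=2:+1/576 = -1/288
(3j)²=20/1001 [(4 3 5; 0 0 0)], sign=+1
Σ_t [0,2]: t=0:+1/1728 t=1:−1/288 t=2:+1/960 = -1/540
(3j)²=128/6435 [(4 3 5; 1 1 -2)], sign=+1
⇒ 4πI² = 512/1859
I = (+1)√(512/1859/(4π)) = 0.14804384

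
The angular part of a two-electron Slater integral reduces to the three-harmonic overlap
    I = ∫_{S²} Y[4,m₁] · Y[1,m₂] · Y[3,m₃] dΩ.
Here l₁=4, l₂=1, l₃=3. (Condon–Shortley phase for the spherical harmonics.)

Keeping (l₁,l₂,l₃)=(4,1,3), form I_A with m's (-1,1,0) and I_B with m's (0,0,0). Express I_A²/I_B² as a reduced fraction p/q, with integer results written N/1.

Same 4,1,3: normalisation and zero-m 3j drop out of the ratio.
A: Δ: 2! 6! 0! / 9! → 1/252; sum: t=2:+1/72 = 1/72; 3j²(4 1 3; -1 1 0) = Δ·Π!·Σ² = 5/126  (sign -1)
B: Δ: 2! 6! 0! / 9! → 1/252; sum: t=1:−1/36 = -1/36; 3j²(4 1 3; 0 0 0) = Δ·Π!·Σ² = 4/63  (sign +1)
I_A²/I_B² = (5/126)/(4/63) = 5/8

5/8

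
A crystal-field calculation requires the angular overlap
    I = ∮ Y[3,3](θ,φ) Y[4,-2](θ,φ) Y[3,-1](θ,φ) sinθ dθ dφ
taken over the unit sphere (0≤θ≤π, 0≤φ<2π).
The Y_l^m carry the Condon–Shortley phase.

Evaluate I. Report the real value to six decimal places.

m-sum 0 ✓  L=10 even ✓  1≤3≤7 ✓
Π(2lᵢ+1) = 7×9×7 = 441
triangle coeff Δ(3,4,3) = 1/34650
Σ_t [1,3]: t=1:−1/72 t=2:+1/16 t=3:−1/72 = 5/144
(3j)²=2/77 [(3 4 3; 0 0 0)], sign=-1
Σ_t [0,0]: t=0:+1/192 = 1/192
(3j)²=3/77 [(3 4 3; 3 -2 -1)], sign=+1
⇒ 4πI² = 54/121
I = (-1)√(54/121/(4π)) = -0.18845135

-0.188451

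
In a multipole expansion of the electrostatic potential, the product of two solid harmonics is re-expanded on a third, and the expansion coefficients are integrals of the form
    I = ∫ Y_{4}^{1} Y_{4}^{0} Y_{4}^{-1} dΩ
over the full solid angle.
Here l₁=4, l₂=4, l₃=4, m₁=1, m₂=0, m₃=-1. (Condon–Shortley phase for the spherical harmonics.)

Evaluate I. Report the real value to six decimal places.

Checks pass: Σm=0; 12 even; l₃=4∈[0,8].
(2·4+1)(2·4+1)(2·4+1) = 729
Δ: 4! 4! 4! / 13! → 1/450450
sum: t=0:+1/13824 t=1:−1/216 t=2:+1/64 t=3:−1/216 t=4:+1/13824 = 5/768
3j²(4 4 4; 0 0 0) = Δ·Π!·Σ² = 18/1001  (sign +1)
sum: t=0:+1/3456 t=1:−1/144 t=2:+1/96 t=3:−1/864 = 1/384
3j²(4 4 4; 1 0 -1) = Δ·Π!·Σ² = 9/2002  (sign -1)
combine: 4πI² = 729·18/1001·9/2002 = 59049/1002001
take √, sign -1: I = -0.06848055

-0.068481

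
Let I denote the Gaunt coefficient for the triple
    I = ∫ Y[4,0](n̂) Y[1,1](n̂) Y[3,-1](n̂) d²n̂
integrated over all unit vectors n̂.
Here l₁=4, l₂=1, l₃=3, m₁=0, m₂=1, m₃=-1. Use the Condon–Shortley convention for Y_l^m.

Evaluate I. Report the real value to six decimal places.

Checks pass: Σm=0; 8 even; l₃=3∈[3,5].
(2·4+1)(2·1+1)(2·3+1) = 189
Δ: 2! 6! 0! / 9! → 1/252
sum: t=1:−1/36 = -1/36
3j²(4 1 3; 0 0 0) = Δ·Π!·Σ² = 4/63  (sign +1)
sum: t=2:+1/96 = 1/96
3j²(4 1 3; 0 1 -1) = Δ·Π!·Σ² = 1/42  (sign +1)
combine: 4πI² = 189·4/63·1/42 = 2/7
take √, sign +1: I = 0.15078601

0.150786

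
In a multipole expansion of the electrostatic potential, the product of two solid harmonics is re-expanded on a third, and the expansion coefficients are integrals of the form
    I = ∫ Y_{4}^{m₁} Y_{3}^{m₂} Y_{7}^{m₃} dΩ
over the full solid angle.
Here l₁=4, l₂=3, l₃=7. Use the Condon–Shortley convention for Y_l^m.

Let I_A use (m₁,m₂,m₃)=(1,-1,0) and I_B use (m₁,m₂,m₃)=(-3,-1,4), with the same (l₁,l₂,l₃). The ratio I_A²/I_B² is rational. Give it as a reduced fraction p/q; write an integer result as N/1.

49/66

Same 4,3,7: normalisation and zero-m 3j drop out of the ratio.
A: Δ: 0! 8! 6! / 15! → 1/45045; sum: t=0:+1/34560 = 1/34560; 3j²(4 3 7; 1 -1 0) = Δ·Π!·Σ² = 7/429  (sign -1)
B: Δ: 0! 8! 6! / 15! → 1/45045; sum: t=0:+1/241920 = 1/241920; 3j²(4 3 7; -3 -1 4) = Δ·Π!·Σ² = 2/91  (sign -1)
I_A²/I_B² = (7/429)/(2/91) = 49/66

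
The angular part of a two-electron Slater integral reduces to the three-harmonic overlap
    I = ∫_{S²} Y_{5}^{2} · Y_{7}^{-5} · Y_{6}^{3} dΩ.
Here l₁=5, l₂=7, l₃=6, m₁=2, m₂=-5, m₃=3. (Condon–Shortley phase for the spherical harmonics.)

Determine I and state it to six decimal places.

m-sum 0 ✓  L=18 even ✓  2≤6≤12 ✓
Π(2lᵢ+1) = 11×15×13 = 2145
triangle coeff Δ(5,7,6) = 1/174594420
Σ_t [1,5]: t=1:−1/4147200 t=2:+1/207360 t=3:−1/82944 t=4:+1/207360 t=5:−1/4147200 = -1/345600
(3j)²=420/46189 [(5 7 6; 0 0 0)], sign=-1
Σ_t [0,2]: t=0:+1/6220800 t=1:−1/2419200 t=2:+1/11612160 = -29/174182400
(3j)²=841/83980 [(5 7 6; 2 -5 3)], sign=+1
⇒ 4πI² = 264915/1356277
I = (-1)√(264915/1356277/(4π)) = -0.12467350

-0.124673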